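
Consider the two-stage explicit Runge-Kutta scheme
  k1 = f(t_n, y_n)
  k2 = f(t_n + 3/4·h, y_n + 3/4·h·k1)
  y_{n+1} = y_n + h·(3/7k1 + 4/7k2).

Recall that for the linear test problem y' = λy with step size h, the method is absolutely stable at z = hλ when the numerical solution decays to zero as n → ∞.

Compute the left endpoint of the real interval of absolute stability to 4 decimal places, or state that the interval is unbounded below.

z* = -2.3333.

Test eqn y'=λy, z=hλ:
  k1=λy_n ⇒ h·k1=z·y_n;  k2=λ(1+3/4z)y_n ⇒ h·k2=z(1+3/4z)y_n
  y_{n+1}/y_n = 1 + 3/7z + 4/7z(1+3/4z) = 1 + z + 3/7z²
  Hence R(z) = 1 + z + 3/7z².

Solve |R(x)|<1 on ℝ⁻.
x=-1.29: |R|=0.4232
R=1: x+3/7x²=0 ⇒ x=−7/3=-2.3333; min R=1−1/(4·3/7)=0.4167>−1
Confirm numerically:
  x=-2.125: |R|=0.81027 <1
  x=-1.738: |R|=0.55656 <1
  x=-1.394: |R|=0.43882 <1
  x=-2.918: |R|=1.73117 >1
  x=-2.661: |R|=1.37368 >1
So |R|<1 on (-2.3333, 0).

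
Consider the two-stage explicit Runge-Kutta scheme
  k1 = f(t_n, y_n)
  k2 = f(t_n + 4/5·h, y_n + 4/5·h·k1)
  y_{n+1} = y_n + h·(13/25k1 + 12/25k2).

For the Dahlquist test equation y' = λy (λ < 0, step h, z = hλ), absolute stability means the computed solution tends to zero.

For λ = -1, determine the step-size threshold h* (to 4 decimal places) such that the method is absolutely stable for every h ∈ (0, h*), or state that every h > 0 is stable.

(-2.6042,0); λ=-1 ⇒ h* = (125/48)/1 = 2.6042.

On y'=λy, z=hλ:
  k1=λy_n ⇒ h·k1=z·y_n;  k2=λ(1+4/5z)y_n ⇒ h·k2=z(1+4/5z)y_n
  y_{n+1}/y_n = 1 + 13/25z + 12/25z(1+4/5z) = 1 + z + 48/125z²
  R(z) = 1 + z + 48/125z².

Find x<0 with |R(x)|<1.
x=-0.89: |R|=0.4142
R=1: x+48/125x²=0 ⇒ x=−125/48=-2.6042; min R=1−1/(4·48/125)=0.3490>−1
Confirm numerically:
  x=-2.522: |R|=0.92043 <1
  x=-2.203: |R|=0.66063 <1
  x=-2.161: |R|=0.63225 <1
  x=-3.174: |R|=1.69452 >1
  x=-3.002: |R|=1.45861 >1
Stable set (-2.6042, 0).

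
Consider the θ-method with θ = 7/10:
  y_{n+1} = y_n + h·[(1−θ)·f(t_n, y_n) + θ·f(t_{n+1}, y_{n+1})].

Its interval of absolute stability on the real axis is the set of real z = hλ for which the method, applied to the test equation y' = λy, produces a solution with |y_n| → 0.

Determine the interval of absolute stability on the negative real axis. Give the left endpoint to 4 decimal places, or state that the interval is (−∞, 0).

(−∞, 0) — no finite endpoint.

Set f=λy, z=hλ:
  y_{n+1} = y_n + z·[3/10·y_n + 7/10·y_{n+1}] ⇒ (1 − 7/10z)y_{n+1} = (1 + 3/10z)y_n
  R(z) = (1 + 3/10z)/(1 − 7/10z).

Solve |R(x)|<1 on ℝ⁻.
x=-1: |R|=0.4118
x=-2: |R|=0.1667
x=-10: |R|=0.2500
x=-100: |R|=0.4085
θ=7/10≥1/2 ⇒ |1+3/10x|<|1−7/10x| ∀x<0 ⇒ unbounded interval.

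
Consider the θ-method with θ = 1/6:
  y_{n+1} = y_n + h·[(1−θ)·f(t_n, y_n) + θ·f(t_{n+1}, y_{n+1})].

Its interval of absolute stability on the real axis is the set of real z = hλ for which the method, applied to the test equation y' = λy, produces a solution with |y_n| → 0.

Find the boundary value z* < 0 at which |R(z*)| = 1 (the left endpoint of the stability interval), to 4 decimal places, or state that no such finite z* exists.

z* = -3.0000.

Set f=λy, z=hλ:
  y_{n+1} = y_n + z·[5/6·y_n + 1/6·y_{n+1}] ⇒ (1 − 1/6z)y_{n+1} = (1 + 5/6z)y_n
  Hence R(z) = (1 + 5/6z)/(1 − 1/6z).

Find x<0 with |R(x)|<1.
x=-1.3: |R|=0.0685
R=−1: 1+5/6x = −1+1/6x ⇒ -2/3x=2 ⇒ x=2/(-2/3)=-3.0000
Confirm numerically:
  x=-2.733: |R|=0.87771 <1
  x=-2.550: |R|=0.78947 <1
  x=-2.118: |R|=0.56541 <1
  x=-3.414: |R|=1.17591 >1
  x=-3.413: |R|=1.17550 >1
  x=-3.287: |R|=1.12361 >1
Stable set (-3.0000, 0).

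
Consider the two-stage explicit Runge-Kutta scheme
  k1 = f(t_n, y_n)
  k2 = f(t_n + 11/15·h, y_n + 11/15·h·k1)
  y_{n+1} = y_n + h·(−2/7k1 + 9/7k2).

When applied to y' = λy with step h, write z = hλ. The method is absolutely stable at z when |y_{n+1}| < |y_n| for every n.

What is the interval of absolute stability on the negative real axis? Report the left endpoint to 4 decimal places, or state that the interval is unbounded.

(-1.0606, 0).

On y'=λy, z=hλ:
  k1=λy_n ⇒ h·k1=z·y_n;  k2=λ(1+11/15z)y_n ⇒ h·k2=z(1+11/15z)y_n
  y_{n+1}/y_n = 1 − 2/7z + 9/7z(1+11/15z) = 1 + z + 33/35z²
  so R(z) = 1 + z + 33/35z².

Need |R(x)|<1, x<0.
x=-0.57: |R|=0.7363
R=1: x+33/35x²=0 ⇒ x=−35/33=-1.0606; min R=1−1/(4·33/35)=0.7348>−1
Confirm numerically:
  x=-0.740: |R|=0.77631 <1
  x=-0.551: |R|=0.73525 <1
  x=-0.513: |R|=0.73513 <1
  x=-1.533: |R|=1.68280 >1
  x=-1.104: |R|=1.04517 >1
Interval (-1.0606, 0).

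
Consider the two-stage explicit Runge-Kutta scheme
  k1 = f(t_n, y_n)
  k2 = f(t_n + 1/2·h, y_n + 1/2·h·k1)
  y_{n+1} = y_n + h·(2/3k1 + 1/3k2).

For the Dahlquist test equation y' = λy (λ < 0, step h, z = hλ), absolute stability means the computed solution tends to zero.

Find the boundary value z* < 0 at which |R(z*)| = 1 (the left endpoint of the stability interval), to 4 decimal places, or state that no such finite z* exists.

left endpoint -6.0000.

On y'=λy, z=hλ:
  k1=λy_n ⇒ h·k1=z·y_n;  k2=λ(1+1/2z)y_n ⇒ h·k2=z(1+1/2z)y_n
  y_{n+1}/y_n = 1 + 2/3z + 1/3z(1+1/2z) = 1 + z + 1/6z²
  so R(z) = 1 + z + 1/6z².

Need |R(x)|<1, x<0.
x=-0.39: |R|=0.6353
R=1: x+1/6x²=0 ⇒ x=−6=-6.0000; min R=1−1/(4·1/6)=-0.5000>−1
Confirm numerically:
  x=-5.838: |R|=0.84237 <1
  x=-5.028: |R|=0.18546 <1
  x=-3.555: |R|=0.44866 <1
  x=-2.935: |R|=0.49930 <1
  x=-6.560: |R|=1.61227 >1
  x=-6.212: |R|=1.21949 >1
  x=-6.169: |R|=1.17376 >1
Stable set (-6.0000, 0).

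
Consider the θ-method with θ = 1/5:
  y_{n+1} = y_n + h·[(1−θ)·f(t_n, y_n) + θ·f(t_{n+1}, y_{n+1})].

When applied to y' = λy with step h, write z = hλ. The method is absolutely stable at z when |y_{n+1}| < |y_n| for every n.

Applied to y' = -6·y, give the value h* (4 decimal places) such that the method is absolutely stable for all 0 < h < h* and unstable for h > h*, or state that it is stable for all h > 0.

Set f=λy, z=hλ:
  y_{n+1} = y_n + z·[4/5·y_n + 1/5·y_{n+1}] ⇒ (1 − 1/5z)y_{n+1} = (1 + 4/5z)y_n
  Hence R(z) = (1 + 4/5z)/(1 − 1/5z).

Find x<0 with |R(x)|<1.
x=-1.1: |R|=0.0984
R=−1: 1+4/5x = −1+1/5x ⇒ -3/5x=2 ⇒ x=2/(-3/5)=-3.3333
Confirm numerically:
  x=-2.257: |R|=0.55505 <1
  x=-2.232: |R|=0.54314 <1
  x=-1.706: |R|=0.27200 <1
  x=-1.481: |R|=0.14257 <1
  x=-3.900: |R|=1.19101 >1
  x=-3.640: |R|=1.10648 >1
So |R|<1 on (-3.3333, 0).

(-3.3333,0); λ=-6 ⇒ h* = (10/3)/6 = 0.5556.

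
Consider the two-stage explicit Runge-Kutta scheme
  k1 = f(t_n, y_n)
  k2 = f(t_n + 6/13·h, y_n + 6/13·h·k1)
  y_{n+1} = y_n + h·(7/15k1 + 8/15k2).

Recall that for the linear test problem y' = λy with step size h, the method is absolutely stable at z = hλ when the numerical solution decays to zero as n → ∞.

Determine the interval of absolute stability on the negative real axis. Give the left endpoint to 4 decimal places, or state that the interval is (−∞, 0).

On y'=λy, z=hλ:
  k1=λy_n ⇒ h·k1=z·y_n;  k2=λ(1+6/13z)y_n ⇒ h·k2=z(1+6/13z)y_n
  y_{n+1}/y_n = 1 + 7/15z + 8/15z(1+6/13z) = 1 + z + 16/65z²
  ⇒ R(z) = 1 + z + 16/65z².

Find x<0 with |R(x)|<1.
x=-1.24: |R|=0.1385
R=1: x+16/65x²=0 ⇒ x=−65/16=-4.0625; min R=1−1/(4·16/65)=-0.0156>−1
Confirm numerically:
  x=-2.487: |R|=0.03550 <1
  x=-2.412: |R|=0.02006 <1
  x=-2.038: |R|=0.01561 <1
  x=-4.314: |R|=1.26707 >1
  x=-4.244: |R|=1.18961 >1
So |R|<1 on (-4.0625, 0).

z∈(-4.0625,0).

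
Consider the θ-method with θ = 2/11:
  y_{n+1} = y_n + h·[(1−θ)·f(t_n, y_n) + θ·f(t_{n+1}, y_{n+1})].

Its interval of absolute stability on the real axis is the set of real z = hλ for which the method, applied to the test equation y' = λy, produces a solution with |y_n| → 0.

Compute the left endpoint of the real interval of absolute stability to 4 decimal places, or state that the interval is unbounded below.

Test eqn y'=λy, z=hλ:
  y_{n+1} = y_n + z·[9/11·y_n + 2/11·y_{n+1}] ⇒ (1 − 2/11z)y_{n+1} = (1 + 9/11z)y_n
  ⇒ R(z) = (1 + 9/11z)/(1 − 2/11z).

Need |R(x)|<1, x<0.
x=-0.81: |R|=0.2940
R=−1: 1+9/11x = −1+2/11x ⇒ -7/11x=2 ⇒ x=2/(-7/11)=-3.1429
Confirm numerically:
  x=-3.088: |R|=0.97764 <1
  x=-2.752: |R|=0.83422 <1
  x=-2.219: |R|=0.58110 <1
  x=-3.707: |R|=1.21446 >1
  x=-3.653: |R|=1.19507 >1
Interval (-3.1429, 0).

z* = -3.1429.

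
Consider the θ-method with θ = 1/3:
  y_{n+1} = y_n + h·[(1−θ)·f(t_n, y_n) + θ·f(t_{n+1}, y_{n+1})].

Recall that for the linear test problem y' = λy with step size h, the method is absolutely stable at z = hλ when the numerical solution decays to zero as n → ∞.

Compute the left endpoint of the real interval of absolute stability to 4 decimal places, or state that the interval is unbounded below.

Test eqn y'=λy, z=hλ:
  y_{n+1} = y_n + z·[2/3·y_n + 1/3·y_{n+1}] ⇒ (1 − 1/3z)y_{n+1} = (1 + 2/3z)y_n
  Hence R(z) = (1 + 2/3z)/(1 − 1/3z).

Need |R(x)|<1, x<0.
x=-0.77: |R|=0.3873
R=−1: 1+2/3x = −1+1/3x ⇒ -1/3x=2 ⇒ x=2/(-1/3)=-6.0000
Confirm numerically:
  x=-3.979: |R|=0.71042 <1
  x=-3.671: |R|=0.65088 <1
  x=-3.190: |R|=0.54604 <1
  x=-6.455: |R|=1.04812 >1
  x=-6.318: |R|=1.03413 >1
  x=-6.061: |R|=1.00673 >1
Stable set (-6.0000, 0).

left endpoint -6.0000.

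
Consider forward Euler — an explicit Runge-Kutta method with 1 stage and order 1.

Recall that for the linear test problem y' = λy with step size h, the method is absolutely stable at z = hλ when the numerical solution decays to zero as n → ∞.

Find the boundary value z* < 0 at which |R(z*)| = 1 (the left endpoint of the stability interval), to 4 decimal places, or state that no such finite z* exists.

left endpoint -2.0000.

With y'=λy (z=hλ):
  order 1, 1-stage ⇒ R(z)=1+z
  (e.g. R(-0.41)=0.59000, |R|=0.59000)

Solve |R(x)|<1 on ℝ⁻.
x=-0.41: |R|=0.5900
|R(-2.19)|=1.1900 |R(-1.86)|=0.8600 |R(-1.39)|=0.3900
Bisect:
  x_lo=-2.7479 |R|=1.7479  x_hi=-0.2807 |R|=0.7193
  mid=-1.51429 |R|=0.51429 →hi
  mid=-2.13108 |R|=1.13108 →lo
  mid=-1.82268 |R|=0.82268 →hi
  mid=-1.97688 |R|=0.97688 →hi
  mid=-2.05398 |R|=1.05398 →lo
  mid=-2.01543 |R|=1.01543 →lo
  mid=-1.99615 |R|=0.99615 →hi
  mid=-2.00579 |R|=1.00579 →lo
  mid=-2.00097 |R|=1.00097 →lo
  ...
  [-2.00007,-1.99992] ⇒ x*=-2.0000
Interval (-2.0000, 0).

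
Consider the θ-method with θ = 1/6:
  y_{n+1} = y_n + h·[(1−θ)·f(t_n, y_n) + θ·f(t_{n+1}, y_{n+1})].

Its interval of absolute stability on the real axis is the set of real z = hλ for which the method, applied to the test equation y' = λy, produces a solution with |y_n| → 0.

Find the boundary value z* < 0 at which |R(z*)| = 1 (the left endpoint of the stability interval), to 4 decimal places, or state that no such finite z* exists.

left endpoint -3.0000.

Set f=λy, z=hλ:
  y_{n+1} = y_n + z·[5/6·y_n + 1/6·y_{n+1}] ⇒ (1 − 1/6z)y_{n+1} = (1 + 5/6z)y_n
  Hence R(z) = (1 + 5/6z)/(1 − 1/6z).

Find x<0 with |R(x)|<1.
x=-0.54: |R|=0.5046
R=−1: 1+5/6x = −1+1/6x ⇒ -2/3x=2 ⇒ x=2/(-2/3)=-3.0000
Confirm numerically:
  x=-2.615: |R|=0.82124 <1
  x=-2.602: |R|=0.81493 <1
  x=-2.108: |R|=0.55994 <1
  x=-3.494: |R|=1.20813 >1
  x=-3.186: |R|=1.08099 >1
Stable set (-3.0000, 0).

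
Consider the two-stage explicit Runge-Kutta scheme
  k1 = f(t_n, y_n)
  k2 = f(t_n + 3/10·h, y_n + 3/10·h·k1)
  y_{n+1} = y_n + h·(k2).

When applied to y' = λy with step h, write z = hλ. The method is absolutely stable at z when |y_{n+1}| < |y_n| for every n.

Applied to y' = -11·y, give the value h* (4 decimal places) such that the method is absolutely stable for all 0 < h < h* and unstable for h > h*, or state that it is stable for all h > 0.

(-3.3333,0); λ=-11 ⇒ h* = (10/3)/11 = 0.3030.

Set f=λy, z=hλ:
  k1=λy_n ⇒ h·k1=z·y_n;  k2=λ(1+3/10z)y_n ⇒ h·k2=z(1+3/10z)y_n
  y_{n+1}/y_n = 1 + z(1+3/10z) = 1 + z + 3/10z²
  so R(z) = 1 + z + 3/10z².

Need |R(x)|<1, x<0.
x=-1.2: |R|=0.2320
R=1: x+3/10x²=0 ⇒ x=−10/3=-3.3333; min R=1−1/(4·3/10)=0.1667>−1
Confirm numerically:
  x=-3.183: |R|=0.85645 <1
  x=-3.157: |R|=0.83299 <1
  x=-2.538: |R|=0.39443 <1
  x=-2.191: |R|=0.24914 <1
  x=-3.752: |R|=1.47125 >1
  x=-3.611: |R|=1.30080 >1
  x=-3.472: |R|=1.14444 >1
Interval (-3.3333, 0).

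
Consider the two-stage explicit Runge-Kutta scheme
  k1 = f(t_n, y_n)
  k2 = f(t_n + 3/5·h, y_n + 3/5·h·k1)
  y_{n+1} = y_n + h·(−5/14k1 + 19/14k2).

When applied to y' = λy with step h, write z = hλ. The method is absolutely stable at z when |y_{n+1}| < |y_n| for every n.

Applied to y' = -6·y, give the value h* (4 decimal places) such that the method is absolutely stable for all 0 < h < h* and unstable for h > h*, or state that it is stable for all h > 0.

On y'=λy, z=hλ:
  k1=λy_n ⇒ h·k1=z·y_n;  k2=λ(1+3/5z)y_n ⇒ h·k2=z(1+3/5z)y_n
  y_{n+1}/y_n = 1 − 5/14z + 19/14z(1+3/5z) = 1 + z + 57/70z²
  so R(z) = 1 + z + 57/70z².

Find x<0 with |R(x)|<1.
x=-0.61: |R|=0.6930
R=1: x+57/70x²=0 ⇒ x=−70/57=-1.2281; min R=1−1/(4·57/70)=0.6930>−1
Confirm numerically:
  x=-1.109: |R|=0.89247 <1
  x=-1.055: |R|=0.85132 <1
  x=-0.788: |R|=0.71763 <1
  x=-0.653: |R|=0.69422 <1
  x=-1.805: |R|=1.84796 >1
  x=-1.260: |R|=1.03276 >1
So |R|<1 on (-1.2281, 0).

(-1.2281,0); λ=-6 ⇒ h* = (70/57)/6 = 0.2047.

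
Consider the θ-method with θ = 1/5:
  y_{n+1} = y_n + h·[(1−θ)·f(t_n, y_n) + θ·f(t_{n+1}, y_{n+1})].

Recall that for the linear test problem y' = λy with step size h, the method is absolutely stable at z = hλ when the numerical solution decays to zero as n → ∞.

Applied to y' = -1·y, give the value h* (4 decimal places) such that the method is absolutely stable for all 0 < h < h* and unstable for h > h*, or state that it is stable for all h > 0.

(-3.3333,0); λ=-1 ⇒ h* = (10/3)/1 = 3.3333.

On y'=λy, z=hλ:
  y_{n+1} = y_n + z·[4/5·y_n + 1/5·y_{n+1}] ⇒ (1 − 1/5z)y_{n+1} = (1 + 4/5z)y_n
  so R(z) = (1 + 4/5z)/(1 − 1/5z).

Find x<0 with |R(x)|<1.
x=-1.36: |R|=0.0692
R=−1: 1+4/5x = −1+1/5x ⇒ -3/5x=2 ⇒ x=2/(-3/5)=-3.3333
Confirm numerically:
  x=-3.292: |R|=0.98505 <1
  x=-2.542: |R|=0.68523 <1
  x=-2.058: |R|=0.45792 <1
  x=-1.973: |R|=0.41474 <1
  x=-3.857: |R|=1.17737 >1
  x=-3.662: |R|=1.11383 >1
  x=-3.625: |R|=1.10145 >1
Stable set (-3.3333, 0).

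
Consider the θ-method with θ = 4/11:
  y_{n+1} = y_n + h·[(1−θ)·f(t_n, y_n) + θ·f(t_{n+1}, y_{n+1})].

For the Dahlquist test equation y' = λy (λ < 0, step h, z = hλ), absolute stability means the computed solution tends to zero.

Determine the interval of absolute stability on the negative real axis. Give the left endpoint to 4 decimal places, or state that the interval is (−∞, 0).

Set f=λy, z=hλ:
  y_{n+1} = y_n + z·[7/11·y_n + 4/11·y_{n+1}] ⇒ (1 − 4/11z)y_{n+1} = (1 + 7/11z)y_n
  so R(z) = (1 + 7/11z)/(1 − 4/11z).

Find x<0 with |R(x)|<1.
x=-0.39: |R|=0.6584
R=−1: 1+7/11x = −1+4/11x ⇒ -3/11x=2 ⇒ x=2/(-3/11)=-7.3333
Confirm numerically:
  x=-6.993: |R|=0.97380 <1
  x=-6.298: |R|=0.91418 <1
  x=-4.160: |R|=0.65557 <1
  x=-7.569: |R|=1.01713 >1
  x=-7.418: |R|=1.00625 >1
So |R|<1 on (-7.3333, 0).

z∈(-7.3333,0).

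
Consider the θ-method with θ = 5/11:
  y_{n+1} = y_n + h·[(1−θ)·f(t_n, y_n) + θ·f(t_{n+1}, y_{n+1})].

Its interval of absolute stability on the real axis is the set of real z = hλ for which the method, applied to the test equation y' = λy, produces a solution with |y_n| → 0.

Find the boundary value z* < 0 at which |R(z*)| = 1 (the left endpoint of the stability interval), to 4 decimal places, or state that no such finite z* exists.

left endpoint -22.0000.

Test eqn y'=λy, z=hλ:
  y_{n+1} = y_n + z·[6/11·y_n + 5/11·y_{n+1}] ⇒ (1 − 5/11z)y_{n+1} = (1 + 6/11z)y_n
  ⇒ R(z) = (1 + 6/11z)/(1 − 5/11z).

Solve |R(x)|<1 on ℝ⁻.
x=-0.94: |R|=0.3414
R=−1: 1+6/11x = −1+5/11x ⇒ -1/11x=2 ⇒ x=2/(-1/11)=-22.0000
Confirm numerically:
  x=-20.191: |R|=0.98384 <1
  x=-14.937: |R|=0.91757 <1
  x=-10.412: |R|=0.81624 <1
  x=-22.257: |R|=1.00210 >1
  x=-22.248: |R|=1.00203 >1
  x=-22.242: |R|=1.00198 >1
Stable set (-22.0000, 0).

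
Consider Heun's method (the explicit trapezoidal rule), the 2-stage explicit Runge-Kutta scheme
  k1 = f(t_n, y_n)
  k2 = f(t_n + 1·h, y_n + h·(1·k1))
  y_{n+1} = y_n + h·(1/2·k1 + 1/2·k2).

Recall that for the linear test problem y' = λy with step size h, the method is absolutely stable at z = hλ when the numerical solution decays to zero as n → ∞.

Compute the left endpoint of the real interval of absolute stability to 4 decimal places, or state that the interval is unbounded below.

z* = -2.0000.

With y'=λy (z=hλ):
  order 2, 2-stage ⇒ R(z)=1+z+z^2/2
  (e.g. R(-1.02)=0.50020, |R|=0.50020)

Boundary: |R(x)|=1, x<0.
x=-1.02: |R|=0.5002
|R(-2.4)|=1.4800 |R(-1.72)|=0.7592 |R(-1.52)|=0.6352
Bisect:
  x_lo=-2.6715 |R|=1.8970  x_hi=-0.2552 |R|=0.7774
  mid=-1.46337 |R|=0.60735 →hi
  mid=-2.06745 |R|=1.06973 →lo
  mid=-1.76541 |R|=0.79292 →hi
  mid=-1.91643 |R|=0.91992 →hi
  mid=-1.99194 |R|=0.99197 →hi
  mid=-2.02970 |R|=1.03014 →lo
  mid=-2.01082 |R|=1.01088 →lo
  mid=-2.00138 |R|=1.00138 →lo
  ...
  [-2.00005,-1.99990] ⇒ x*=-2.0000
Interval (-2.0000, 0).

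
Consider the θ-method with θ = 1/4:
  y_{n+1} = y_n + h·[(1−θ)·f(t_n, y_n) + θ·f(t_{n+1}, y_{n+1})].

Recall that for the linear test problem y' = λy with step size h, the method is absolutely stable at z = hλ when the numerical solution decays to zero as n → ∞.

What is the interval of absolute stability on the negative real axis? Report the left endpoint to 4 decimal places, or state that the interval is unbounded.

(-4.0000, 0).

With y'=λy (z=hλ):
  y_{n+1} = y_n + z·[3/4·y_n + 1/4·y_{n+1}] ⇒ (1 − 1/4z)y_{n+1} = (1 + 3/4z)y_n
  R(z) = (1 + 3/4z)/(1 − 1/4z).

Find x<0 with |R(x)|<1.
x=-0.73: |R|=0.3827
R=−1: 1+3/4x = −1+1/4x ⇒ -1/2x=2 ⇒ x=2/(-1/2)=-4.0000
Confirm numerically:
  x=-3.940: |R|=0.98489 <1
  x=-3.604: |R|=0.89584 <1
  x=-3.034: |R|=0.72533 <1
  x=-4.413: |R|=1.09818 >1
  x=-4.061: |R|=1.01513 >1
  x=-4.060: |R|=1.01489 >1
So |R|<1 on (-4.0000, 0).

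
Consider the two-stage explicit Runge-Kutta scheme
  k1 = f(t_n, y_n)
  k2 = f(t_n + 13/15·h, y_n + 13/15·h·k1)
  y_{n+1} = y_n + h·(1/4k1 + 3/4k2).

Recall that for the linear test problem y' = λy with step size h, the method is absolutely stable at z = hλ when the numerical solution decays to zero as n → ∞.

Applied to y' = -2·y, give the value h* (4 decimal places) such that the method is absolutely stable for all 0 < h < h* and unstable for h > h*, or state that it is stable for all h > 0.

(-1.5385,0); λ=-2 ⇒ h* = (20/13)/2 = 0.7692.

With y'=λy (z=hλ):
  k1=λy_n ⇒ h·k1=z·y_n;  k2=λ(1+13/15z)y_n ⇒ h·k2=z(1+13/15z)y_n
  y_{n+1}/y_n = 1 + 1/4z + 3/4z(1+13/15z) = 1 + z + 13/20z²
  so R(z) = 1 + z + 13/20z².

Need |R(x)|<1, x<0.
x=-1.12: |R|=0.6954
R=1: x+13/20x²=0 ⇒ x=−20/13=-1.5385; min R=1−1/(4·13/20)=0.6154>−1
Confirm numerically:
  x=-1.420: |R|=0.89066 <1
  x=-1.197: |R|=0.73433 <1
  x=-0.904: |R|=0.62719 <1
  x=-0.796: |R|=0.61585 <1
  x=-1.985: |R|=1.57615 >1
  x=-1.802: |R|=1.30868 >1
  x=-1.731: |R|=1.21663 >1
Stable set (-1.5385, 0).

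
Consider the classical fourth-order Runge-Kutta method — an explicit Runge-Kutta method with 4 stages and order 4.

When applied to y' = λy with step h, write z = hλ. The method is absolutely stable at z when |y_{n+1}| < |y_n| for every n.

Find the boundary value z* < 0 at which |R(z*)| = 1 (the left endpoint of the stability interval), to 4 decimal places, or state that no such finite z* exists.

z* = -2.7853.

Set f=λy, z=hλ:
  order 4, 4-stage ⇒ R(z)=1+z+z^2/2+z^3/6+z^4/24
  (e.g. R(-0.63)=0.53334, |R|=0.53334)

Find x<0 with |R(x)|<1.
x=-0.63: |R|=0.5333
|R(-2.69)|=0.8656 |R(-2.11)|=0.3763 |R(-1.62)|=0.2706
Bisect:
  x_lo=-3.1343 |R|=1.6670  x_hi=-0.1689 |R|=0.8446
  mid=-1.65162 |R|=0.27146 →hi
  mid=-2.39297 |R|=0.55265 →hi
  mid=-2.76365 |R|=0.96786 →hi
  mid=-2.94899 |R|=1.27619 →lo
  mid=-2.85632 |R|=1.11247 →lo
  mid=-2.80998 |R|=1.03787 →lo
  mid=-2.78682 |R|=1.00230 →lo
  mid=-2.77523 |R|=0.98494 →hi
  ...
  [-2.78537,-2.78519] ⇒ x*=-2.7853
Interval (-2.7853, 0).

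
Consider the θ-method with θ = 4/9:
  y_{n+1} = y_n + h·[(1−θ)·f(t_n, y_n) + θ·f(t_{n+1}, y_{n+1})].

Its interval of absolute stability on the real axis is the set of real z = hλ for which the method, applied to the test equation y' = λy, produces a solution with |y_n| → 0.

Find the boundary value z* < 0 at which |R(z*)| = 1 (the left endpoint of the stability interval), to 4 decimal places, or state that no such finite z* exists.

With y'=λy (z=hλ):
  y_{n+1} = y_n + z·[5/9·y_n + 4/9·y_{n+1}] ⇒ (1 − 4/9z)y_{n+1} = (1 + 5/9z)y_n
  ⇒ R(z) = (1 + 5/9z)/(1 − 4/9z).

Boundary: |R(x)|=1, x<0.
x=-0.75: |R|=0.4375
R=−1: 1+5/9x = −1+4/9x ⇒ -1/9x=2 ⇒ x=2/(-1/9)=-18.0000
Confirm numerically:
  x=-17.277: |R|=0.99074 <1
  x=-17.097: |R|=0.98833 <1
  x=-14.384: |R|=0.94565 <1
  x=-12.771: |R|=0.91297 <1
  x=-18.577: |R|=1.00693 >1
  x=-18.417: |R|=1.00504 >1
  x=-18.161: |R|=1.00197 >1
Stable set (-18.0000, 0).

z* = -18.0000.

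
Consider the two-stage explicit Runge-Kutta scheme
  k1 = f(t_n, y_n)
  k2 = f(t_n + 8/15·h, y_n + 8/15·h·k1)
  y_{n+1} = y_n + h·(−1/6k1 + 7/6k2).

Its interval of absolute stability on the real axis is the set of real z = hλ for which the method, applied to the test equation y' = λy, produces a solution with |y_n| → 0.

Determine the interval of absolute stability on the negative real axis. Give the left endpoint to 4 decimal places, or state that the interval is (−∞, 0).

(-1.6071, 0).

Test eqn y'=λy, z=hλ:
  k1=λy_n ⇒ h·k1=z·y_n;  k2=λ(1+8/15z)y_n ⇒ h·k2=z(1+8/15z)y_n
  y_{n+1}/y_n = 1 − 1/6z + 7/6z(1+8/15z) = 1 + z + 28/45z²
  R(z) = 1 + z + 28/45z².

Need |R(x)|<1, x<0.
x=-1.71: |R|=1.1094
R=1: x+28/45x²=0 ⇒ x=−45/28=-1.6071; min R=1−1/(4·28/45)=0.5982>−1
Confirm numerically:
  x=-1.242: |R|=0.71782 <1
  x=-0.987: |R|=0.61915 <1
  x=-0.866: |R|=0.60064 <1
  x=-1.841: |R|=1.26789 >1
  x=-1.795: |R|=1.20982 >1
  x=-1.683: |R|=1.07944 >1
So |R|<1 on (-1.6071, 0).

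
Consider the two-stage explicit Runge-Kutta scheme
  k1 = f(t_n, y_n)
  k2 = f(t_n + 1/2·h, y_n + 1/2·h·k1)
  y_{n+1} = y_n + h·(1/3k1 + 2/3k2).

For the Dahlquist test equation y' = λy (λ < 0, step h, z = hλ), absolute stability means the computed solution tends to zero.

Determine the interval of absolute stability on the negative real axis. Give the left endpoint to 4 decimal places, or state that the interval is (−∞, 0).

z∈(-3.0000,0).

On y'=λy, z=hλ:
  k1=λy_n ⇒ h·k1=z·y_n;  k2=λ(1+1/2z)y_n ⇒ h·k2=z(1+1/2z)y_n
  y_{n+1}/y_n = 1 + 1/3z + 2/3z(1+1/2z) = 1 + z + 1/3z²
  R(z) = 1 + z + 1/3z².

Boundary: |R(x)|=1, x<0.
x=-1.55: |R|=0.2508
R=1: x+1/3x²=0 ⇒ x=−3=-3.0000; min R=1−1/(4·1/3)=0.2500>−1
Confirm numerically:
  x=-2.024: |R|=0.34153 <1
  x=-1.690: |R|=0.26203 <1
  x=-1.537: |R|=0.25046 <1
  x=-1.273: |R|=0.26718 <1
  x=-3.291: |R|=1.31923 >1
  x=-3.235: |R|=1.25341 >1
  x=-3.204: |R|=1.21787 >1
So |R|<1 on (-3.0000, 0).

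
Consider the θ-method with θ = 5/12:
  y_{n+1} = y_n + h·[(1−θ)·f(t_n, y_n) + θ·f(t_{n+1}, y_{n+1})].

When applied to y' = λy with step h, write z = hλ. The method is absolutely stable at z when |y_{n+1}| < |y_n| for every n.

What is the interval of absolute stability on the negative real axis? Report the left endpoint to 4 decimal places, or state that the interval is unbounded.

With y'=λy (z=hλ):
  y_{n+1} = y_n + z·[7/12·y_n + 5/12·y_{n+1}] ⇒ (1 − 5/12z)y_{n+1} = (1 + 7/12z)y_n
  ⇒ R(z) = (1 + 7/12z)/(1 − 5/12z).

Boundary: |R(x)|=1, x<0.
x=-1.49: |R|=0.0807
R=−1: 1+7/12x = −1+5/12x ⇒ -1/6x=2 ⇒ x=2/(-1/6)=-12.0000
Confirm numerically:
  x=-9.669: |R|=0.92274 <1
  x=-9.047: |R|=0.89681 <1
  x=-5.745: |R|=0.69282 <1
  x=-12.496: |R|=1.01332 >1
  x=-12.157: |R|=1.00431 >1
So |R|<1 on (-12.0000, 0).

z∈(-12.0000,0).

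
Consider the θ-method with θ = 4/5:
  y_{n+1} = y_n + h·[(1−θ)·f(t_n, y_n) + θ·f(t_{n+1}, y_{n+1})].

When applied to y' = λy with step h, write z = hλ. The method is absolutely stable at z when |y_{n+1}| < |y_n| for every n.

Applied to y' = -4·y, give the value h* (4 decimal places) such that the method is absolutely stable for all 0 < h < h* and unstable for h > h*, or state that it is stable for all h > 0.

With y'=λy (z=hλ):
  y_{n+1} = y_n + z·[1/5·y_n + 4/5·y_{n+1}] ⇒ (1 − 4/5z)y_{n+1} = (1 + 1/5z)y_n
  so R(z) = (1 + 1/5z)/(1 − 4/5z).

Solve |R(x)|<1 on ℝ⁻.
x=-1.48: |R|=0.3223
x=-2: |R|=0.2308
x=-10: |R|=0.1111
x=-100: |R|=0.2346
θ=4/5≥1/2 ⇒ |1+1/5x|<|1−4/5x| ∀x<0 ⇒ stable on all of ℝ⁻.

unbounded; (−∞, 0). Any h>0 works for λ=-4.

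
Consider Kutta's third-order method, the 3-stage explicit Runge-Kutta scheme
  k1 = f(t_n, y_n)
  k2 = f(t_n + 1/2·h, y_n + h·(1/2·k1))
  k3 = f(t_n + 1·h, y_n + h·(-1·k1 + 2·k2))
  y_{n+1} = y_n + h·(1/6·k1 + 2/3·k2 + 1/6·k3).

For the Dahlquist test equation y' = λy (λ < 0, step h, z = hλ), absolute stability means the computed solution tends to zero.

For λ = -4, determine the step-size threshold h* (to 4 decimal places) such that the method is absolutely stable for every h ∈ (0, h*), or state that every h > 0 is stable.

On y'=λy, z=hλ:
  order 3, 3-stage ⇒ R(z)=1+z+z^2/2+z^3/6
  (e.g. R(-0.94)=0.36337, |R|=0.36337)

Boundary: |R(x)|=1, x<0.
x=-0.94: |R|=0.3634
|R(-2.37)|=0.7802 |R(-1.5)|=0.0625 |R(-1.34)|=0.1568
Bisect:
  x_lo=-3.2951 |R|=2.8293  x_hi=-0.3376 |R|=0.7130
  mid=-1.81637 |R|=0.16553 →hi
  mid=-2.55575 |R|=1.07213 →lo
  mid=-2.18606 |R|=0.53778 →hi
  mid=-2.37091 |R|=0.78153 →hi
  mid=-2.46333 |R|=0.92058 →hi
  mid=-2.50954 |R|=0.99474 →hi
  mid=-2.53265 |R|=1.03303 →lo
  ...
  [-2.51279,-2.51261] ⇒ x*=-2.5127
Stable set (-2.5127, 0).

(-2.5127,0); λ=-4 ⇒ h* = 0.6282.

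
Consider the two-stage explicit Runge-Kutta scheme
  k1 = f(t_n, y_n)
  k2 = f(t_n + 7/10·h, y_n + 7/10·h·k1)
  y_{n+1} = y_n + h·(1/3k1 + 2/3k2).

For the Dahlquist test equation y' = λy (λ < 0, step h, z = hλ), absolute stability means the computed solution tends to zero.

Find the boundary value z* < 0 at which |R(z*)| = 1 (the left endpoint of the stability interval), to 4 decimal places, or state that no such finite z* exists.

left endpoint -2.1429.

Test eqn y'=λy, z=hλ:
  k1=λy_n ⇒ h·k1=z·y_n;  k2=λ(1+7/10z)y_n ⇒ h·k2=z(1+7/10z)y_n
  y_{n+1}/y_n = 1 + 1/3z + 2/3z(1+7/10z) = 1 + z + 7/15z²
  R(z) = 1 + z + 7/15z².

Solve |R(x)|<1 on ℝ⁻.
x=-1.67: |R|=0.6315
R=1: x+7/15x²=0 ⇒ x=−15/7=-2.1429; min R=1−1/(4·7/15)=0.4643>−1
Confirm numerically:
  x=-2.013: |R|=0.87801 <1
  x=-1.682: |R|=0.63826 <1
  x=-1.328: |R|=0.49501 <1
  x=-0.974: |R|=0.46872 <1
  x=-2.738: |R|=1.76043 >1
  x=-2.553: |R|=1.48864 >1
So |R|<1 on (-2.1429, 0).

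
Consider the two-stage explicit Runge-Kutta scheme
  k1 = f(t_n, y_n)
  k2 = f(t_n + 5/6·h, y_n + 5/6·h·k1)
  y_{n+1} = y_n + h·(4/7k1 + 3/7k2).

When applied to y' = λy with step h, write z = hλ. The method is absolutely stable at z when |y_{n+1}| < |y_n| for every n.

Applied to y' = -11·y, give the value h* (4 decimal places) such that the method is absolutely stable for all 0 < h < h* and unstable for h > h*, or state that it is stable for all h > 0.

(-2.8000,0); λ=-11 ⇒ h* = (14/5)/11 = 0.2545.

On y'=λy, z=hλ:
  k1=λy_n ⇒ h·k1=z·y_n;  k2=λ(1+5/6z)y_n ⇒ h·k2=z(1+5/6z)y_n
  y_{n+1}/y_n = 1 + 4/7z + 3/7z(1+5/6z) = 1 + z + 5/14z²
  ⇒ R(z) = 1 + z + 5/14z².

Solve |R(x)|<1 on ℝ⁻.
x=-1.27: |R|=0.3060
R=1: x+5/14x²=0 ⇒ x=−14/5=-2.8000; min R=1−1/(4·5/14)=0.3000>−1
Confirm numerically:
  x=-2.409: |R|=0.66360 <1
  x=-2.234: |R|=0.54841 <1
  x=-1.652: |R|=0.32268 <1
  x=-1.226: |R|=0.31081 <1
  x=-3.167: |R|=1.41510 >1
  x=-2.972: |R|=1.18257 >1
Interval (-2.8000, 0).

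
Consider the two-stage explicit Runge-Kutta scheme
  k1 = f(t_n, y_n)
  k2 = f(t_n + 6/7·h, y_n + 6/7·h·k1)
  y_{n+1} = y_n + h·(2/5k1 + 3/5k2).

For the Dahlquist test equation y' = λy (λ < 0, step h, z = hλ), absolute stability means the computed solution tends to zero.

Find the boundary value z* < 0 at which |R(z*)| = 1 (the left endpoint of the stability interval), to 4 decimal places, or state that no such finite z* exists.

With y'=λy (z=hλ):
  k1=λy_n ⇒ h·k1=z·y_n;  k2=λ(1+6/7z)y_n ⇒ h·k2=z(1+6/7z)y_n
  y_{n+1}/y_n = 1 + 2/5z + 3/5z(1+6/7z) = 1 + z + 18/35z²
  R(z) = 1 + z + 18/35z².

Find x<0 with |R(x)|<1.
x=-0.72: |R|=0.5466
R=1: x+18/35x²=0 ⇒ x=−35/18=-1.9444; min R=1−1/(4·18/35)=0.5139>−1
Confirm numerically:
  x=-1.812: |R|=0.87658 <1
  x=-1.616: |R|=0.72703 <1
  x=-1.209: |R|=0.54272 <1
  x=-0.798: |R|=0.52950 <1
  x=-2.434: |R|=1.61281 >1
  x=-2.094: |R|=1.16106 >1
  x=-1.995: |R|=1.05187 >1
So |R|<1 on (-1.9444, 0).

left endpoint -1.9444.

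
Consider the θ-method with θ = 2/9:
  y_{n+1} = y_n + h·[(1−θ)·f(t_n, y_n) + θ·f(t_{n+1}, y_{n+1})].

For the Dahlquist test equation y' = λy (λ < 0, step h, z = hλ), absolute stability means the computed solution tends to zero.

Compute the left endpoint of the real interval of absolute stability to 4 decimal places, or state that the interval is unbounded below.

With y'=λy (z=hλ):
  y_{n+1} = y_n + z·[7/9·y_n + 2/9·y_{n+1}] ⇒ (1 − 2/9z)y_{n+1} = (1 + 7/9z)y_n
  R(z) = (1 + 7/9z)/(1 − 2/9z).

Solve |R(x)|<1 on ℝ⁻.
x=-0.91: |R|=0.2431
R=−1: 1+7/9x = −1+2/9x ⇒ -5/9x=2 ⇒ x=2/(-5/9)=-3.6000
Confirm numerically:
  x=-3.417: |R|=0.94221 <1
  x=-3.301: |R|=0.90418 <1
  x=-2.158: |R|=0.45855 <1
  x=-1.811: |R|=0.29132 <1
  x=-4.122: |R|=1.15136 >1
  x=-4.082: |R|=1.14041 >1
  x=-3.946: |R|=1.10242 >1
So |R|<1 on (-3.6000, 0).

left endpoint -3.6000.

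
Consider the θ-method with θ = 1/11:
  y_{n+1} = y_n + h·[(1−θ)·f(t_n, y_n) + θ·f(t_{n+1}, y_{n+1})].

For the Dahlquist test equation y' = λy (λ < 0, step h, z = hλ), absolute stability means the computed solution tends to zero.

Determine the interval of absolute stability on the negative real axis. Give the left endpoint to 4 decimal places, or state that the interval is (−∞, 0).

z∈(-2.4444,0).

Test eqn y'=λy, z=hλ:
  y_{n+1} = y_n + z·[10/11·y_n + 1/11·y_{n+1}] ⇒ (1 − 1/11z)y_{n+1} = (1 + 10/11z)y_n
  ⇒ R(z) = (1 + 10/11z)/(1 − 1/11z).

Find x<0 with |R(x)|<1.
x=-1.03: |R|=0.0582
R=−1: 1+10/11x = −1+1/11x ⇒ -9/11x=2 ⇒ x=2/(-9/11)=-2.4444
Confirm numerically:
  x=-2.343: |R|=0.93157 <1
  x=-2.205: |R|=0.83680 <1
  x=-1.998: |R|=0.69088 <1
  x=-1.216: |R|=0.09496 <1
  x=-2.887: |R|=1.28682 >1
  x=-2.798: |R|=1.23061 >1
  x=-2.681: |R|=1.15562 >1
So |R|<1 on (-2.4444, 0).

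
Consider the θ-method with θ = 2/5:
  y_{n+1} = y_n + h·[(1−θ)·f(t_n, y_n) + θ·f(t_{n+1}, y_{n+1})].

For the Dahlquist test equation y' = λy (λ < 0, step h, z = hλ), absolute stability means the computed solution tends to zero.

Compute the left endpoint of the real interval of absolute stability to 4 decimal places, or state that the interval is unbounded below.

With y'=λy (z=hλ):
  y_{n+1} = y_n + z·[3/5·y_n + 2/5·y_{n+1}] ⇒ (1 − 2/5z)y_{n+1} = (1 + 3/5z)y_n
  so R(z) = (1 + 3/5z)/(1 − 2/5z).

Solve |R(x)|<1 on ℝ⁻.
x=-0.85: |R|=0.3657
R=−1: 1+3/5x = −1+2/5x ⇒ -1/5x=2 ⇒ x=2/(-1/5)=-10.0000
Confirm numerically:
  x=-9.845: |R|=0.99372 <1
  x=-5.763: |R|=0.74362 <1
  x=-5.005: |R|=0.66722 <1
  x=-10.098: |R|=1.00389 >1
  x=-10.040: |R|=1.00159 >1
Interval (-10.0000, 0).

z* = -10.0000.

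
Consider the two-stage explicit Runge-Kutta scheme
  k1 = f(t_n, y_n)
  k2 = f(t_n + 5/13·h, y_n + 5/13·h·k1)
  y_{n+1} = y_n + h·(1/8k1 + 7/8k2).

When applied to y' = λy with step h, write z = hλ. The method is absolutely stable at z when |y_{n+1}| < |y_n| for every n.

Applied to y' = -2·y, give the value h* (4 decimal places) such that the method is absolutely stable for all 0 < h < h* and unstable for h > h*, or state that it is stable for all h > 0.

(-2.9714,0); λ=-2 ⇒ h* = (104/35)/2 = 1.4857.

Test eqn y'=λy, z=hλ:
  k1=λy_n ⇒ h·k1=z·y_n;  k2=λ(1+5/13z)y_n ⇒ h·k2=z(1+5/13z)y_n
  y_{n+1}/y_n = 1 + 1/8z + 7/8z(1+5/13z) = 1 + z + 35/104z²
  ⇒ R(z) = 1 + z + 35/104z².

Find x<0 with |R(x)|<1.
x=-0.73: |R|=0.4493
R=1: x+35/104x²=0 ⇒ x=−104/35=-2.9714; min R=1−1/(4·35/104)=0.2571>−1
Confirm numerically:
  x=-2.586: |R|=0.66457 <1
  x=-2.360: |R|=0.51438 <1
  x=-1.733: |R|=0.27772 <1
  x=-3.429: |R|=1.52803 >1
  x=-3.413: |R|=1.50719 >1
  x=-3.114: |R|=1.14941 >1
Interval (-2.9714, 0).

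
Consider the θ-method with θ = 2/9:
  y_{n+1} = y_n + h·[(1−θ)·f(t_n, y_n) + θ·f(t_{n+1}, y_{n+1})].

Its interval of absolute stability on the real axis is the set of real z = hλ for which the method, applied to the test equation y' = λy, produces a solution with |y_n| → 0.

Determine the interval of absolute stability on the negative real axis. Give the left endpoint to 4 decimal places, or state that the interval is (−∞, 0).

z∈(-3.6000,0).

On y'=λy, z=hλ:
  y_{n+1} = y_n + z·[7/9·y_n + 2/9·y_{n+1}] ⇒ (1 − 2/9z)y_{n+1} = (1 + 7/9z)y_n
  so R(z) = (1 + 7/9z)/(1 − 2/9z).

Need |R(x)|<1, x<0.
x=-0.95: |R|=0.2156
R=−1: 1+7/9x = −1+2/9x ⇒ -5/9x=2 ⇒ x=2/(-5/9)=-3.6000
Confirm numerically:
  x=-3.189: |R|=0.86637 <1
  x=-2.677: |R|=0.67849 <1
  x=-2.513: |R|=0.61251 <1
  x=-1.919: |R|=0.34530 <1
  x=-4.015: |R|=1.12184 >1
  x=-3.841: |R|=1.07223 >1
So |R|<1 on (-3.6000, 0).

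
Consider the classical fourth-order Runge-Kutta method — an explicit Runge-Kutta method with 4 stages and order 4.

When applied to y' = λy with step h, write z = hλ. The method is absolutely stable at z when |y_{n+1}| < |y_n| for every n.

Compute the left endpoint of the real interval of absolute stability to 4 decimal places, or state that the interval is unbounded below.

Set f=λy, z=hλ:
  order 4, 4-stage ⇒ R(z)=1+z+z^2/2+z^3/6+z^4/24
  (e.g. R(-1.24)=0.30954, |R|=0.30954)

Find x<0 with |R(x)|<1.
x=-1.24: |R|=0.3095
|R(-2.67)|=0.8396 |R(-1.64)|=0.2711 |R(-0.84)|=0.4348
Bisect:
  x_lo=-3.4249 |R|=2.4775  x_hi=-0.1864 |R|=0.8300
  mid=-1.80564 |R|=0.28627 →hi
  mid=-2.61528 |R|=0.77250 →hi
  mid=-3.02010 |R|=1.41571 →lo
  mid=-2.81769 |R|=1.04995 →lo
  mid=-2.71648 |R|=0.90112 →hi
  mid=-2.76709 |R|=0.97289 →hi
  mid=-2.79239 |R|=1.01075 →lo
  mid=-2.77974 |R|=0.99165 →hi
  mid=-2.78606 |R|=1.00116 →lo
  ...
  [-2.78547,-2.78527] ⇒ x*=-2.7853
So |R|<1 on (-2.7853, 0).

z* = -2.7853.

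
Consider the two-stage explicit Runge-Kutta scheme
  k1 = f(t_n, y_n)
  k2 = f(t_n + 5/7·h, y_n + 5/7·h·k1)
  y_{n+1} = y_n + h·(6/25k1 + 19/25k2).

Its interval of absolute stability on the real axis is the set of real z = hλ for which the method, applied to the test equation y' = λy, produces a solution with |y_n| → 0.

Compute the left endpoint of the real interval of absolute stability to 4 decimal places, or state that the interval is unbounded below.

left endpoint -1.8421.

Test eqn y'=λy, z=hλ:
  k1=λy_n ⇒ h·k1=z·y_n;  k2=λ(1+5/7z)y_n ⇒ h·k2=z(1+5/7z)y_n
  y_{n+1}/y_n = 1 + 6/25z + 19/25z(1+5/7z) = 1 + z + 19/35z²
  Hence R(z) = 1 + z + 19/35z².

Need |R(x)|<1, x<0.
x=-0.33: |R|=0.7291
R=1: x+19/35x²=0 ⇒ x=−35/19=-1.8421; min R=1−1/(4·19/35)=0.5395>−1
Confirm numerically:
  x=-1.761: |R|=0.92247 <1
  x=-1.653: |R|=0.83031 <1
  x=-1.523: |R|=0.73617 <1
  x=-1.456: |R|=0.69482 <1
  x=-2.301: |R|=1.57321 >1
  x=-2.169: |R|=1.38490 >1
Interval (-1.8421, 0).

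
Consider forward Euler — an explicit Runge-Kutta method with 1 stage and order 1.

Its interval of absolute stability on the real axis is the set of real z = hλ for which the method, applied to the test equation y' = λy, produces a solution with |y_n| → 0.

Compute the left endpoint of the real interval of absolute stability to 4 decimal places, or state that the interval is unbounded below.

z* = -2.0000.

With y'=λy (z=hλ):
  order 1, 1-stage ⇒ R(z)=1+z
  (e.g. R(-1.49)=-0.49000, |R|=0.49000)

Boundary: |R(x)|=1, x<0.
x=-1.49: |R|=0.4900
|R(-1.28)|=0.2800 |R(-1.21)|=0.2100 |R(-0.56)|=0.4400
Bisect:
  x_lo=-2.5581 |R|=1.5581  x_hi=-0.3413 |R|=0.6587
  mid=-1.44969 |R|=0.44969 →hi
  mid=-2.00388 |R|=1.00388 →lo
  mid=-1.72679 |R|=0.72679 →hi
  mid=-1.86533 |R|=0.86533 →hi
  mid=-1.93461 |R|=0.93461 →hi
  mid=-1.96924 |R|=0.96924 →hi
  mid=-1.98656 |R|=0.98656 →hi
  mid=-1.99522 |R|=0.99522 →hi
  mid=-1.99955 |R|=0.99955 →hi
  mid=-2.00172 |R|=1.00172 →lo
  ...
  [-2.00009,-1.99996] ⇒ x*=-2.0000
Interval (-2.0000, 0).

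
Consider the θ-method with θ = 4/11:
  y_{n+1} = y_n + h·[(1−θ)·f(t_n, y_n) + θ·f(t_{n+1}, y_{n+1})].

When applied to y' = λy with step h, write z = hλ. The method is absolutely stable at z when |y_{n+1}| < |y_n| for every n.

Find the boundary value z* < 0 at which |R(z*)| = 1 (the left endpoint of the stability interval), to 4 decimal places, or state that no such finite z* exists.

z* = -7.3333.

Set f=λy, z=hλ:
  y_{n+1} = y_n + z·[7/11·y_n + 4/11·y_{n+1}] ⇒ (1 − 4/11z)y_{n+1} = (1 + 7/11z)y_n
  so R(z) = (1 + 7/11z)/(1 − 4/11z).

Boundary: |R(x)|=1, x<0.
x=-1.34: |R|=0.0990
R=−1: 1+7/11x = −1+4/11x ⇒ -3/11x=2 ⇒ x=2/(-3/11)=-7.3333
Confirm numerically:
  x=-5.354: |R|=0.81682 <1
  x=-3.692: |R|=0.57606 <1
  x=-3.284: |R|=0.49669 <1
  x=-7.852: |R|=1.03669 >1
  x=-7.781: |R|=1.03188 >1
  x=-7.724: |R|=1.02797 >1
Stable set (-7.3333, 0).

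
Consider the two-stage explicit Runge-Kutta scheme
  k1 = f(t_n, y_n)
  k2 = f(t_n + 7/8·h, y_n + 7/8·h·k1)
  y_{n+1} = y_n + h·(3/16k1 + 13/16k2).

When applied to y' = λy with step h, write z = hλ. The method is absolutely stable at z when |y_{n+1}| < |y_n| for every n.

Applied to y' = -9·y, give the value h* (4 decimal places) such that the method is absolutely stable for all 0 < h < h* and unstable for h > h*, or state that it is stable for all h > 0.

(-1.4066,0); λ=-9 ⇒ h* = (128/91)/9 = 0.1563.

Set f=λy, z=hλ:
  k1=λy_n ⇒ h·k1=z·y_n;  k2=λ(1+7/8z)y_n ⇒ h·k2=z(1+7/8z)y_n
  y_{n+1}/y_n = 1 + 3/16z + 13/16z(1+7/8z) = 1 + z + 91/128z²
  Hence R(z) = 1 + z + 91/128z².

Need |R(x)|<1, x<0.
x=-1.45: |R|=1.0447
R=1: x+91/128x²=0 ⇒ x=−128/91=-1.4066; min R=1−1/(4·91/128)=0.6484>−1
Confirm numerically:
  x=-1.303: |R|=0.90404 <1
  x=-0.871: |R|=0.66835 <1
  x=-0.854: |R|=0.66450 <1
  x=-0.798: |R|=0.65473 <1
  x=-1.773: |R|=1.46185 >1
  x=-1.771: |R|=1.45881 >1
  x=-1.591: |R|=1.20858 >1
Interval (-1.4066, 0).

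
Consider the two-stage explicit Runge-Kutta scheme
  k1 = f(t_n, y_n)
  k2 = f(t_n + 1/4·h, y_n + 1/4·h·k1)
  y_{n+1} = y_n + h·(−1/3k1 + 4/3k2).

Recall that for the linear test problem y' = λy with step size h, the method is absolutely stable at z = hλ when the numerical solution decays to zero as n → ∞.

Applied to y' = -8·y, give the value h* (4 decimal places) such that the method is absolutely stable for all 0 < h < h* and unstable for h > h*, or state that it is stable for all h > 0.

On y'=λy, z=hλ:
  k1=λy_n ⇒ h·k1=z·y_n;  k2=λ(1+1/4z)y_n ⇒ h·k2=z(1+1/4z)y_n
  y_{n+1}/y_n = 1 − 1/3z + 4/3z(1+1/4z) = 1 + z + 1/3z²
  so R(z) = 1 + z + 1/3z².

Boundary: |R(x)|=1, x<0.
x=-0.41: |R|=0.6460
R=1: x+1/3x²=0 ⇒ x=−3=-3.0000; min R=1−1/(4·1/3)=0.2500>−1
Confirm numerically:
  x=-2.750: |R|=0.77083 <1
  x=-2.638: |R|=0.68168 <1
  x=-1.461: |R|=0.25051 <1
  x=-3.111: |R|=1.11511 >1
  x=-3.060: |R|=1.06120 >1
So |R|<1 on (-3.0000, 0).

(-3.0000,0); λ=-8 ⇒ h* = (3)/8 = 0.3750.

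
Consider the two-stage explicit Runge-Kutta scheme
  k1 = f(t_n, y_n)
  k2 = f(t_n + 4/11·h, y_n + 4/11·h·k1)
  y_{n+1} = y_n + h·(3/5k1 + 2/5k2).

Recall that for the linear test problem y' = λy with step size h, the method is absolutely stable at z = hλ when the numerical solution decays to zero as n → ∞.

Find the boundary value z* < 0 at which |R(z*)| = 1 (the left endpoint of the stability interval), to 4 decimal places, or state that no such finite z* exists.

Set f=λy, z=hλ:
  k1=λy_n ⇒ h·k1=z·y_n;  k2=λ(1+4/11z)y_n ⇒ h·k2=z(1+4/11z)y_n
  y_{n+1}/y_n = 1 + 3/5z + 2/5z(1+4/11z) = 1 + z + 8/55z²
  R(z) = 1 + z + 8/55z².

Need |R(x)|<1, x<0.
x=-0.62: |R|=0.4359
R=1: x+8/55x²=0 ⇒ x=−55/8=-6.8750; min R=1−1/(4·8/55)=-0.7188>−1
Confirm numerically:
  x=-6.567: |R|=0.70580 <1
  x=-6.306: |R|=0.47809 <1
  x=-5.799: |R|=0.09240 <1
  x=-4.678: |R|=0.49492 <1
  x=-7.465: |R|=1.64063 >1
  x=-7.024: |R|=1.15223 >1
  x=-6.905: |R|=1.03013 >1
Stable set (-6.8750, 0).

z* = -6.8750.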